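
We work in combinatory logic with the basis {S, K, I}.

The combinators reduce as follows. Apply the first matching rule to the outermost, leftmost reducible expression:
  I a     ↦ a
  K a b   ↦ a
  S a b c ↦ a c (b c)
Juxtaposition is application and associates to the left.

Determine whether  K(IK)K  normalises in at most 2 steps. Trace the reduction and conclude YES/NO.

Answer: YES — reaches normal form K in 2 ≤ 2 steps

Reduction:
  start: K(IK)K
  →1  IK
  →2  K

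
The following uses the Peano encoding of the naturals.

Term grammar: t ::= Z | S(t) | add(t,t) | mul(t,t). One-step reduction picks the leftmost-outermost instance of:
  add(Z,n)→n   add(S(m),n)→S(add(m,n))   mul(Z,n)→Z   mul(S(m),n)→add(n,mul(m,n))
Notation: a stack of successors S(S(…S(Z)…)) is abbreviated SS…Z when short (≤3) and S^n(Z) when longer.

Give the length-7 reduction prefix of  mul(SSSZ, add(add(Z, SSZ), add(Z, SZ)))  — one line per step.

Answer: after 7 steps: S(S(add(add(Z, SZ), mul(SSZ, add(add(Z, SSZ), add(Z, SZ))))))

Reduction:
  start: mul(SSSZ, add(add(Z, SSZ), add(Z, SZ)))
  →1  add(add(add(Z, SSZ), add(Z, SZ)), mul(SSZ, add(add(Z, SSZ), add(Z, SZ))))
  →2  add(add(SSZ, add(Z, SZ)), mul(SSZ, add(add(Z, SSZ), add(Z, SZ))))
  →3  add(S(add(SZ, add(Z, SZ))), mul(SSZ, add(add(Z, SSZ), add(Z, SZ))))
  →4  S(add(add(SZ, add(Z, SZ)), mul(SSZ, add(add(Z, SSZ), add(Z, SZ)))))
  →5  S(add(S(add(Z, add(Z, SZ))), mul(SSZ, add(add(Z, SSZ), add(Z, SZ)))))
  →6  S(S(add(add(Z, add(Z, SZ)), mul(SSZ, add(add(Z, SSZ), add(Z, SZ))))))
  →7  S(S(add(add(Z, SZ), mul(SSZ, add(add(Z, SSZ), add(Z, SZ))))))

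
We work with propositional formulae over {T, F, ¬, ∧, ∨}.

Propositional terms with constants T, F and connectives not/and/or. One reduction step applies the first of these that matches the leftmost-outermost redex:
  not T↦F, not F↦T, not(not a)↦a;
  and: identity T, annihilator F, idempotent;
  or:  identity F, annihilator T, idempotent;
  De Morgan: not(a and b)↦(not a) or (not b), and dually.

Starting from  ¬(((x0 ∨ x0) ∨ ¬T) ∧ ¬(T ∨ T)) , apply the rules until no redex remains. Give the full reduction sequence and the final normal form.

  start: ¬(((x0 ∨ x0) ∨ ¬T) ∧ ¬(T ∨ T))
  [1] ¬((x0 ∨ x0) ∨ ¬T) ∨ ¬¬(T ∨ T)
  [2] (¬(x0 ∨ x0) ∧ ¬¬T) ∨ ¬¬(T ∨ T)
  [3] ((¬x0 ∧ ¬x0) ∧ ¬¬T) ∨ ¬¬(T ∨ T)
  [4] (¬x0 ∧ ¬¬T) ∨ ¬¬(T ∨ T)
  [5] (¬x0 ∧ T) ∨ ¬¬(T ∨ T)
  [6] ¬x0 ∨ ¬¬(T ∨ T)
  [7] ¬x0 ∨ (T ∨ T)
  [8] ¬x0 ∨ T
  [9] T

Answer: normal form = T  (in 9 steps)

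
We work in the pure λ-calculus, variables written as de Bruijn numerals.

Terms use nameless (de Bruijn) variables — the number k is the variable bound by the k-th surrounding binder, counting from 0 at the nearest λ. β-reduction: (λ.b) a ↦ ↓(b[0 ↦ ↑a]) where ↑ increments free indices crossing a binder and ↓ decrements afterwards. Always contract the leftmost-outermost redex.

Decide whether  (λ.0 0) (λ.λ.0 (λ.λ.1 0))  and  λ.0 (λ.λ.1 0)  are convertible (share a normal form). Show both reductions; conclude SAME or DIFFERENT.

Term A:
  start: (λ.0 0) (λ.λ.0 (λ.λ.1 0))
  →1  (λ.λ.0 (λ.λ.1 0)) (λ.λ.0 (λ.λ.1 0))
  →2  λ.0 (λ.λ.1 0)

Term B:
  start: λ.0 (λ.λ.1 0)

Answer: SAME — A ⇓ λ.0 (λ.λ.1 0), B ⇓ λ.0 (λ.λ.1 0)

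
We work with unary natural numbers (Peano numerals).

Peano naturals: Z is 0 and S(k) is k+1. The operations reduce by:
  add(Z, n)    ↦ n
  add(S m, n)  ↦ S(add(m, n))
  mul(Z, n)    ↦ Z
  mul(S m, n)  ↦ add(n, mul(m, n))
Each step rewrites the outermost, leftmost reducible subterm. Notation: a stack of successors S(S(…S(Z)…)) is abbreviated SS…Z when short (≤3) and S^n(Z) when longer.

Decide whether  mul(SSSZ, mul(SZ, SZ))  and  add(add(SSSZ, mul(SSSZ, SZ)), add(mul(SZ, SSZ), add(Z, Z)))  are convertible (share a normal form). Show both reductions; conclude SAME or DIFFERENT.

Term A:
  start: mul(SSSZ, mul(SZ, SZ))
  →1  add(mul(SZ, SZ), mul(SSZ, mul(SZ, SZ)))
  →2  add(add(SZ, mul(Z, SZ)), mul(SSZ, mul(SZ, SZ)))
  →3  add(S(add(Z, mul(Z, SZ))), mul(SSZ, mul(SZ, SZ)))
  →4  S(add(add(Z, mul(Z, SZ)), mul(SSZ, mul(SZ, SZ))))
  →5  S(add(mul(Z, SZ), mul(SSZ, mul(SZ, SZ))))
  →6  S(add(Z, mul(SSZ, mul(SZ, SZ))))
  →7  S(mul(SSZ, mul(SZ, SZ)))
  →8  S(add(mul(SZ, SZ), mul(SZ, mul(SZ, SZ))))
  →9  S(add(add(SZ, mul(Z, SZ)), mul(SZ, mul(SZ, SZ))))
  →10  S(add(S(add(Z, mul(Z, SZ))), mul(SZ, mul(SZ, SZ))))
  →11  S(S(add(add(Z, mul(Z, SZ)), mul(SZ, mul(SZ, SZ)))))
  →12  S(S(add(mul(Z, SZ), mul(SZ, mul(SZ, SZ)))))
  →13  S(S(add(Z, mul(SZ, mul(SZ, SZ)))))
  →14  S(S(mul(SZ, mul(SZ, SZ))))
  →15  S(S(add(mul(SZ, SZ), mul(Z, mul(SZ, SZ)))))
  →16  S(S(add(add(SZ, mul(Z, SZ)), mul(Z, mul(SZ, SZ)))))
  →17  S(S(add(S(add(Z, mul(Z, SZ))), mul(Z, mul(SZ, SZ)))))
  →18  S(S(S(add(add(Z, mul(Z, SZ)), mul(Z, mul(SZ, SZ))))))
  →19  S(S(S(add(mul(Z, SZ), mul(Z, mul(SZ, SZ))))))
  →20  S(S(S(add(Z, mul(Z, mul(SZ, SZ))))))
  →21  S(S(S(mul(Z, mul(SZ, SZ)))))
  →22  SSSZ

Term B:
  start: add(add(SSSZ, mul(SSSZ, SZ)), add(mul(SZ, SSZ), add(Z, Z)))
  →1  add(S(add(SSZ, mul(SSSZ, SZ))), add(mul(SZ, SSZ), add(Z, Z)))
  →2  S(add(add(SSZ, mul(SSSZ, SZ)), add(mul(SZ, SSZ), add(Z, Z))))
  →3  S(add(S(add(SZ, mul(SSSZ, SZ))), add(mul(SZ, SSZ), add(Z, Z))))
  →4  S(S(add(add(SZ, mul(SSSZ, SZ)), add(mul(SZ, SSZ), add(Z, Z)))))
  →5  S(S(add(S(add(Z, mul(SSSZ, SZ))), add(mul(SZ, SSZ), add(Z, Z)))))
  →6  S(S(S(add(add(Z, mul(SSSZ, SZ)), add(mul(SZ, SSZ), add(Z, Z))))))
  →7  S(S(S(add(mul(SSSZ, SZ), add(mul(SZ, SSZ), add(Z, Z))))))
  →8  S(S(S(add(add(SZ, mul(SSZ, SZ)), add(mul(SZ, SSZ), add(Z, Z))))))
  →9  S(S(S(add(S(add(Z, mul(SSZ, SZ))), add(mul(SZ, SSZ), add(Z, Z))))))
  →10  S(S(S(S(add(add(Z, mul(SSZ, SZ)), add(mul(SZ, SSZ), add(Z, Z)))))))
  →11  S(S(S(S(add(mul(SSZ, SZ), add(mul(SZ, SSZ), add(Z, Z)))))))
  →12  S(S(S(S(add(add(SZ, mul(SZ, SZ)), add(mul(SZ, SSZ), add(Z, Z)))))))
  →13  S(S(S(S(add(S(add(Z, mul(SZ, SZ))), add(mul(SZ, SSZ), add(Z, Z)))))))
  →14  S(S(S(S(S(add(add(Z, mul(SZ, SZ)), add(mul(SZ, SSZ), add(Z, Z))))))))
  →15  S(S(S(S(S(add(mul(SZ, SZ), add(mul(SZ, SSZ), add(Z, Z))))))))
  →16  S(S(S(S(S(add(add(SZ, mul(Z, SZ)), add(mul(SZ, SSZ), add(Z, Z))))))))
  →17  S(S(S(S(S(add(S(add(Z, mul(Z, SZ))), add(mul(SZ, SSZ), add(Z, Z))))))))
  →18  S(S(S(S(S(S(add(add(Z, mul(Z, SZ)), add(mul(SZ, SSZ), add(Z, Z)))))))))
  →19  S(S(S(S(S(S(add(mul(Z, SZ), add(mul(SZ, SSZ), add(Z, Z)))))))))
  →20  S(S(S(S(S(S(add(Z, add(mul(SZ, SSZ), add(Z, Z)))))))))
  →21  S(S(S(S(S(S(add(mul(SZ, SSZ), add(Z, Z))))))))
  →22  S(S(S(S(S(S(add(add(SSZ, mul(Z, SSZ)), add(Z, Z))))))))
  →23  S(S(S(S(S(S(add(S(add(SZ, mul(Z, SSZ))), add(Z, Z))))))))
  →24  S(S(S(S(S(S(S(add(add(SZ, mul(Z, SSZ)), add(Z, Z)))))))))
  →25  S(S(S(S(S(S(S(add(S(add(Z, mul(Z, SSZ))), add(Z, Z)))))))))
  →26  S(S(S(S(S(S(S(S(add(add(Z, mul(Z, SSZ)), add(Z, Z))))))))))
  →27  S(S(S(S(S(S(S(S(add(mul(Z, SSZ), add(Z, Z))))))))))
  →28  S(S(S(S(S(S(S(S(add(Z, add(Z, Z))))))))))
  →29  S(S(S(S(S(S(S(S(add(Z, Z)))))))))
  →30  S^8(Z)

Answer: DIFFERENT — A ⇓ SSSZ, B ⇓ S^8(Z)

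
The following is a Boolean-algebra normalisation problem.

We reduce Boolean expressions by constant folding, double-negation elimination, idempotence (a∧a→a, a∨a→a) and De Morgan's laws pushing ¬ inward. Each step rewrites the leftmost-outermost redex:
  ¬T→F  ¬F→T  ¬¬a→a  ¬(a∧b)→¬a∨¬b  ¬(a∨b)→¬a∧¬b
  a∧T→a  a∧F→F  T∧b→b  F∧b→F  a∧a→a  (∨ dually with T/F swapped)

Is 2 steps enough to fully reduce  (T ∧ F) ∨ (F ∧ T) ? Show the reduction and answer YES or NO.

Answer: NO — after 2 steps the term is F ∧ T, not yet normal

Reduction:
  start: (T ∧ F) ∨ (F ∧ T)
  [1] F ∨ (F ∧ T)
  [2] F ∧ T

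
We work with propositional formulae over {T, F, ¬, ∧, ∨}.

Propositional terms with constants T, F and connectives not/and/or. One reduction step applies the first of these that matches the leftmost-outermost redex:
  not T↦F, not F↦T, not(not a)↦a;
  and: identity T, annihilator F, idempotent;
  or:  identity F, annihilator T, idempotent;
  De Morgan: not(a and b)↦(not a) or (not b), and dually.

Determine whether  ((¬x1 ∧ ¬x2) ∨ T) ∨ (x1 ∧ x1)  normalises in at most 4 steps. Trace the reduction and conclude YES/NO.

Answer: YES — reaches normal form T in 2 ≤ 4 steps

Working:
  start: ((¬x1 ∧ ¬x2) ∨ T) ∨ (x1 ∧ x1)
  step 1: T ∨ (x1 ∧ x1)
  step 2: T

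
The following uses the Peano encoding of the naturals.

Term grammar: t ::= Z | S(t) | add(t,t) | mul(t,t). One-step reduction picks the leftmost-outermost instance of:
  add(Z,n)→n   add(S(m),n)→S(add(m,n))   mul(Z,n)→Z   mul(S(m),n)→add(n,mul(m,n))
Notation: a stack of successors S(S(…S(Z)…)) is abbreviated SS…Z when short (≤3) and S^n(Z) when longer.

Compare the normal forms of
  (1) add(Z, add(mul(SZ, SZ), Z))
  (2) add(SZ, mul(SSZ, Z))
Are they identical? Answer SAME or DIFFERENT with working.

Term A:
  start: add(Z, add(mul(SZ, SZ), Z))
  [1] add(mul(SZ, SZ), Z)
  [2] add(add(SZ, mul(Z, SZ)), Z)
  [3] add(S(add(Z, mul(Z, SZ))), Z)
  [4] S(add(add(Z, mul(Z, SZ)), Z))
  [5] S(add(mul(Z, SZ), Z))
  [6] S(add(Z, Z))
  [7] SZ

Term B:
  start: add(SZ, mul(SSZ, Z))
  [1] S(add(Z, mul(SSZ, Z)))
  [2] S(mul(SSZ, Z))
  [3] S(add(Z, mul(SZ, Z)))
  [4] S(mul(SZ, Z))
  [5] S(add(Z, mul(Z, Z)))
  [6] S(mul(Z, Z))
  [7] SZ

Answer: SAME — A ⇓ SZ, B ⇓ SZ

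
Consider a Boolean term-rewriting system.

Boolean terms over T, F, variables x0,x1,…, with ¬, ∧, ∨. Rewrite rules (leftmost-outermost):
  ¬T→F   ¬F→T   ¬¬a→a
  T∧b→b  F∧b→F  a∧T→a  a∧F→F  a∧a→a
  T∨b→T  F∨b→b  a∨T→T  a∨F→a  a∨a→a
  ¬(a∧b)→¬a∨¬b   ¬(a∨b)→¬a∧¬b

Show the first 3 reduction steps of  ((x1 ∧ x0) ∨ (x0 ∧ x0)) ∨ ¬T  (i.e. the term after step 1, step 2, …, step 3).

  start: ((x1 ∧ x0) ∨ (x0 ∧ x0)) ∨ ¬T
  step 1: ((x1 ∧ x0) ∨ x0) ∨ ¬T
  step 2: ((x1 ∧ x0) ∨ x0) ∨ F
  step 3: (x1 ∧ x0) ∨ x0

Answer: after 3 steps: (x1 ∧ x0) ∨ x0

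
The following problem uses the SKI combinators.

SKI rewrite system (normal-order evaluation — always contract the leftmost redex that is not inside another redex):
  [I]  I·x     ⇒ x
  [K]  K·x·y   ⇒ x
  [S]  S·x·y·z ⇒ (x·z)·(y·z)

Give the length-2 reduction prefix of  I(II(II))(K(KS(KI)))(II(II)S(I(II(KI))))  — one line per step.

  start: I(II(II))(K(KS(KI)))(II(II)S(I(II(KI))))
  step 1: II(II)(K(KS(KI)))(II(II)S(I(II(KI))))
  step 2: I(II)(K(KS(KI)))(II(II)S(I(II(KI))))

Answer: after 2 steps: I(II)(K(KS(KI)))(II(II)S(I(II(KI))))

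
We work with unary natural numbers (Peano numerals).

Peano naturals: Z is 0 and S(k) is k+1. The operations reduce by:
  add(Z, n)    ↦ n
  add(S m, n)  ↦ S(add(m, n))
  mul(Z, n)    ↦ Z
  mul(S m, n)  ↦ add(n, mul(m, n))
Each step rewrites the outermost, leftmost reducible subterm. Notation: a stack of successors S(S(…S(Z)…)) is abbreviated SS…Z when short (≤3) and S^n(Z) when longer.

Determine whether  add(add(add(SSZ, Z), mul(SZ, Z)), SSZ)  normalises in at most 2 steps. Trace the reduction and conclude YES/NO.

Answer: NO — after 2 steps the term is add(S(add(add(SZ, Z), mul(SZ, Z))), SSZ), not yet normal

Reduction:
  start: add(add(add(SSZ, Z), mul(SZ, Z)), SSZ)
  →1  add(add(S(add(SZ, Z)), mul(SZ, Z)), SSZ)
  →2  add(S(add(add(SZ, Z), mul(SZ, Z))), SSZ)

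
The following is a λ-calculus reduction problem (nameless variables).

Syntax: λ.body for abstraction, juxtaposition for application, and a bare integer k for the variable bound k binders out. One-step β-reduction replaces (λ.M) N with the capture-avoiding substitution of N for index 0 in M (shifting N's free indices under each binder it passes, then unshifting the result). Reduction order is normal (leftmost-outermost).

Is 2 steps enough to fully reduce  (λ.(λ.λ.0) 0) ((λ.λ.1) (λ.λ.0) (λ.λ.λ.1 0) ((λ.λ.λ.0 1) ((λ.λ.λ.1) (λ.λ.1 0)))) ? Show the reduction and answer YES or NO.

Answer: YES — reaches normal form λ.0 in 2 ≤ 2 steps

Working:
  start: (λ.(λ.λ.0) 0) ((λ.λ.1) (λ.λ.0) (λ.λ.λ.1 0) ((λ.λ.λ.0 1) ((λ.λ.λ.1) (λ.λ.1 0))))
  →1  (λ.λ.0) ((λ.λ.1) (λ.λ.0) (λ.λ.λ.1 0) ((λ.λ.λ.0 1) ((λ.λ.λ.1) (λ.λ.1 0))))
  →2  λ.0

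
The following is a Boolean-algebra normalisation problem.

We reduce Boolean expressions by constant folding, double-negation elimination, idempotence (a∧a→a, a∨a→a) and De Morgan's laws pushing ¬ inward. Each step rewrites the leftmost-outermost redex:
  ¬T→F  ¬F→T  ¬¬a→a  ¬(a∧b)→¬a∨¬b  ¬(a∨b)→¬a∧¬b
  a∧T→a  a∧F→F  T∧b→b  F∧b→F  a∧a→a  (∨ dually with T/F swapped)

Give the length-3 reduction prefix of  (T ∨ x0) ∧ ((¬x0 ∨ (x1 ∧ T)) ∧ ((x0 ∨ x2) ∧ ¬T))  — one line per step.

  start: (T ∨ x0) ∧ ((¬x0 ∨ (x1 ∧ T)) ∧ ((x0 ∨ x2) ∧ ¬T))
  [1] T ∧ ((¬x0 ∨ (x1 ∧ T)) ∧ ((x0 ∨ x2) ∧ ¬T))
  [2] (¬x0 ∨ (x1 ∧ T)) ∧ ((x0 ∨ x2) ∧ ¬T)
  [3] (¬x0 ∨ x1) ∧ ((x0 ∨ x2) ∧ ¬T)

Answer: after 3 steps: (¬x0 ∨ x1) ∧ ((x0 ∨ x2) ∧ ¬T)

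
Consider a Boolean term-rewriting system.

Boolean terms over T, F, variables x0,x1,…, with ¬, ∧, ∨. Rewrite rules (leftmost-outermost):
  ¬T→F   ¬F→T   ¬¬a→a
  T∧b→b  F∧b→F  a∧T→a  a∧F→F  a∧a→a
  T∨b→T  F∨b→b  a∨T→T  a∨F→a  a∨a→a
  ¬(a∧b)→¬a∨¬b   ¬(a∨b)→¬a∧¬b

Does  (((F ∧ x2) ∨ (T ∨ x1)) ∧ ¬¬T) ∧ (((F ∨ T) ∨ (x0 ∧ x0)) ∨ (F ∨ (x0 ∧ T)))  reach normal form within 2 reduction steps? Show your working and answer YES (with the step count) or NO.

  start: (((F ∧ x2) ∨ (T ∨ x1)) ∧ ¬¬T) ∧ (((F ∨ T) ∨ (x0 ∧ x0)) ∨ (F ∨ (x0 ∧ T)))
  →1  ((F ∨ (T ∨ x1)) ∧ ¬¬T) ∧ (((F ∨ T) ∨ (x0 ∧ x0)) ∨ (F ∨ (x0 ∧ T)))
  →2  ((T ∨ x1) ∧ ¬¬T) ∧ (((F ∨ T) ∨ (x0 ∧ x0)) ∨ (F ∨ (x0 ∧ T)))

Answer: NO — after 2 steps the term is ((T ∨ x1) ∧ ¬¬T) ∧ (((F ∨ T) ∨ (x0 ∧ x0)) ∨ (F ∨ (x0 ∧ T))), not yet normal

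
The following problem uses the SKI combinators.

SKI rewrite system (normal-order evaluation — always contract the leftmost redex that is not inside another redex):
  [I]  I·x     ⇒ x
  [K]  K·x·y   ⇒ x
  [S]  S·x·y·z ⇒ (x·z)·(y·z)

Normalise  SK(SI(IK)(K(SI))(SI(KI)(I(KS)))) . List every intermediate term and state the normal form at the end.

  start: SK(SI(IK)(K(SI))(SI(KI)(I(KS))))
  [1] SK(I(K(SI))(IK(K(SI)))(SI(KI)(I(KS))))
  [2] SK(K(SI)(IK(K(SI)))(SI(KI)(I(KS))))
  [3] SK(SI(SI(KI)(I(KS))))
  [4] SK(SI(I(I(KS))(KI(I(KS)))))
  [5] SK(SI(I(KS)(KI(I(KS)))))
  [6] SK(SI(KS(KI(I(KS)))))
  [7] SK(SIS)

Answer: normal form = SK(SIS)  (in 7 steps)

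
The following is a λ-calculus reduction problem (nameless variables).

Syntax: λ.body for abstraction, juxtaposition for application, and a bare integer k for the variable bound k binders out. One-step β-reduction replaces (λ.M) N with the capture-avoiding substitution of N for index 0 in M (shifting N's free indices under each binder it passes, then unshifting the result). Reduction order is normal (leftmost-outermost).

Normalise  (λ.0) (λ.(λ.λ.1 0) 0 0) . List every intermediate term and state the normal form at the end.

  start: (λ.0) (λ.(λ.λ.1 0) 0 0)
  step 1: λ.(λ.λ.1 0) 0 0
  step 2: λ.(λ.1 0) 0
  step 3: λ.0 0

Answer: normal form = λ.0 0  (in 3 steps)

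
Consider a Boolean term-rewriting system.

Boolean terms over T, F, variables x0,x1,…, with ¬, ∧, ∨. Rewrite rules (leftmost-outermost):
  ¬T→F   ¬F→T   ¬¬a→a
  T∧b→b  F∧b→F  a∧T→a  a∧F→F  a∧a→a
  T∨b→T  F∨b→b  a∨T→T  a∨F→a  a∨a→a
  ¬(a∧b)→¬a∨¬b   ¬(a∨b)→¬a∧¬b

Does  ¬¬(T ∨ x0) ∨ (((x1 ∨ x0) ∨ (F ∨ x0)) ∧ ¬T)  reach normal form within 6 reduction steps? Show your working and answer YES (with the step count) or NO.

  start: ¬¬(T ∨ x0) ∨ (((x1 ∨ x0) ∨ (F ∨ x0)) ∧ ¬T)
  →1  (T ∨ x0) ∨ (((x1 ∨ x0) ∨ (F ∨ x0)) ∧ ¬T)
  →2  T ∨ (((x1 ∨ x0) ∨ (F ∨ x0)) ∧ ¬T)
  →3  T

Answer: YES — reaches normal form T in 3 ≤ 6 steps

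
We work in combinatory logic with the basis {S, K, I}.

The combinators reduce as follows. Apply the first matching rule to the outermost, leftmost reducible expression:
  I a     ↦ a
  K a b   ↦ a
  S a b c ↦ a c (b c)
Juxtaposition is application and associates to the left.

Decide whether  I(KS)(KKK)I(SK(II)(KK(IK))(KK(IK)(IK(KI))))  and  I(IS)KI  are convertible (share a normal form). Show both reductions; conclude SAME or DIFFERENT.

Answer: DIFFERENT — A ⇓ SI(K(K(K(KI)))), B ⇓ SKI

Derivation:
Term A:
  start: I(KS)(KKK)I(SK(II)(KK(IK))(KK(IK)(IK(KI))))
  step 1: KS(KKK)I(SK(II)(KK(IK))(KK(IK)(IK(KI))))
  step 2: SI(SK(II)(KK(IK))(KK(IK)(IK(KI))))
  step 3: SI(K(KK(IK))(II(KK(IK)))(KK(IK)(IK(KI))))
  step 4: SI(KK(IK)(KK(IK)(IK(KI))))
  step 5: SI(K(KK(IK)(IK(KI))))
  step 6: SI(K(K(IK(KI))))
  step 7: SI(K(K(K(KI))))

Term B:
  start: I(IS)KI
  step 1: ISKI
  step 2: SKI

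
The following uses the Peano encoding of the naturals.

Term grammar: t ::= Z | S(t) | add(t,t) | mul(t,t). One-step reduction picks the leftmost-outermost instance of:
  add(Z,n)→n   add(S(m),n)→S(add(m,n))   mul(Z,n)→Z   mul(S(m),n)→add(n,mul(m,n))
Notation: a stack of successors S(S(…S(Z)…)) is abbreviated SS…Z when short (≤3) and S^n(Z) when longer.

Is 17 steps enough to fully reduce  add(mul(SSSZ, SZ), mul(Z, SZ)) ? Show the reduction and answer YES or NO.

  start: add(mul(SSSZ, SZ), mul(Z, SZ))
  [1] add(add(SZ, mul(SSZ, SZ)), mul(Z, SZ))
  [2] add(S(add(Z, mul(SSZ, SZ))), mul(Z, SZ))
  [3] S(add(add(Z, mul(SSZ, SZ)), mul(Z, SZ)))
  [4] S(add(mul(SSZ, SZ), mul(Z, SZ)))
  [5] S(add(add(SZ, mul(SZ, SZ)), mul(Z, SZ)))
  [6] S(add(S(add(Z, mul(SZ, SZ))), mul(Z, SZ)))
  [7] S(S(add(add(Z, mul(SZ, SZ)), mul(Z, SZ))))
  [8] S(S(add(mul(SZ, SZ), mul(Z, SZ))))
  [9] S(S(add(add(SZ, mul(Z, SZ)), mul(Z, SZ))))
  [10] S(S(add(S(add(Z, mul(Z, SZ))), mul(Z, SZ))))
  [11] S(S(S(add(add(Z, mul(Z, SZ)), mul(Z, SZ)))))
  [12] S(S(S(add(mul(Z, SZ), mul(Z, SZ)))))
  [13] S(S(S(add(Z, mul(Z, SZ)))))
  [14] S(S(S(mul(Z, SZ))))
  [15] SSSZ

Answer: YES — reaches normal form SSSZ in 15 ≤ 17 steps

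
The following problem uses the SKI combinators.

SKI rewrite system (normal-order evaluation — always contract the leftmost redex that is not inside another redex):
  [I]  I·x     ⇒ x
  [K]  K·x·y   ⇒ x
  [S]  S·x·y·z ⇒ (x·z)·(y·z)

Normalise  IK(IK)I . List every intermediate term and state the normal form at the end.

  start: IK(IK)I
  [1] K(IK)I
  [2] IK
  [3] K

Answer: normal form = K  (in 3 steps)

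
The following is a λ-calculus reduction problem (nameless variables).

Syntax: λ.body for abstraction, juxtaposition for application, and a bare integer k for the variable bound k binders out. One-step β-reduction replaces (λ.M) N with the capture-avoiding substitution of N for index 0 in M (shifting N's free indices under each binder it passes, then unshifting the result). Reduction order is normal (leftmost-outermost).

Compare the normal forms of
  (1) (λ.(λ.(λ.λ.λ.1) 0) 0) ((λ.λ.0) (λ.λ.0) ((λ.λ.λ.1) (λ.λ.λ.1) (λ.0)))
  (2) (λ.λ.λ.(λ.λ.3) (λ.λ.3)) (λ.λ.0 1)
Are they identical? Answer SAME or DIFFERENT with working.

Answer: DIFFERENT — A ⇓ λ.λ.1, B ⇓ λ.λ.λ.2

Working:
Term A:
  start: (λ.(λ.(λ.λ.λ.1) 0) 0) ((λ.λ.0) (λ.λ.0) ((λ.λ.λ.1) (λ.λ.λ.1) (λ.0)))
  [1] (λ.(λ.λ.λ.1) 0) ((λ.λ.0) (λ.λ.0) ((λ.λ.λ.1) (λ.λ.λ.1) (λ.0)))
  [2] (λ.λ.λ.1) ((λ.λ.0) (λ.λ.0) ((λ.λ.λ.1) (λ.λ.λ.1) (λ.0)))
  [3] λ.λ.1

Term B:
  start: (λ.λ.λ.(λ.λ.3) (λ.λ.3)) (λ.λ.0 1)
  [1] λ.λ.(λ.λ.3) (λ.λ.3)
  [2] λ.λ.λ.2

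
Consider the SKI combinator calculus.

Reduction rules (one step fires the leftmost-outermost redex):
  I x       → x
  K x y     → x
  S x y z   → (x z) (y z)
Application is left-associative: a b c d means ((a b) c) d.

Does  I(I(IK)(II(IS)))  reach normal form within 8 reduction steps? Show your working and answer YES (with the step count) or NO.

  start: I(I(IK)(II(IS)))
  step 1: I(IK)(II(IS))
  step 2: IK(II(IS))
  step 3: K(II(IS))
  step 4: K(I(IS))
  step 5: K(IS)
  step 6: KS

Answer: YES — reaches normal form KS in 6 ≤ 8 steps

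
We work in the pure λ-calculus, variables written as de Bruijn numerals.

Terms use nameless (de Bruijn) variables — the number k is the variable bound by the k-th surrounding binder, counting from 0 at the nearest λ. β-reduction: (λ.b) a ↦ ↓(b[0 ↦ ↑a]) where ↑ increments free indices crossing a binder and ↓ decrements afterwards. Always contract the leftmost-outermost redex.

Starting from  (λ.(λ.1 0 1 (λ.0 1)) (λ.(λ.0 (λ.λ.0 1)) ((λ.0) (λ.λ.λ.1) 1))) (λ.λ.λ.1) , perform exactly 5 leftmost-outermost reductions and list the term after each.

Answer: after 5 steps: λ.λ.λ.1

Reduction:
  start: (λ.(λ.1 0 1 (λ.0 1)) (λ.(λ.0 (λ.λ.0 1)) ((λ.0) (λ.λ.λ.1) 1))) (λ.λ.λ.1)
  step 1: (λ.(λ.λ.λ.1) 0 (λ.λ.λ.1) (λ.0 1)) (λ.(λ.0 (λ.λ.0 1)) ((λ.0) (λ.λ.λ.1) (λ.λ.λ.1)))
  step 2: (λ.λ.λ.1) (λ.(λ.0 (λ.λ.0 1)) ((λ.0) (λ.λ.λ.1) (λ.λ.λ.1))) (λ.λ.λ.1) (λ.0 (λ.(λ.0 (λ.λ.0 1)) ((λ.0) (λ.λ.λ.1) (λ.λ.λ.1))))
  step 3: (λ.λ.1) (λ.λ.λ.1) (λ.0 (λ.(λ.0 (λ.λ.0 1)) ((λ.0) (λ.λ.λ.1) (λ.λ.λ.1))))
  step 4: (λ.λ.λ.λ.1) (λ.0 (λ.(λ.0 (λ.λ.0 1)) ((λ.0) (λ.λ.λ.1) (λ.λ.λ.1))))
  step 5: λ.λ.λ.1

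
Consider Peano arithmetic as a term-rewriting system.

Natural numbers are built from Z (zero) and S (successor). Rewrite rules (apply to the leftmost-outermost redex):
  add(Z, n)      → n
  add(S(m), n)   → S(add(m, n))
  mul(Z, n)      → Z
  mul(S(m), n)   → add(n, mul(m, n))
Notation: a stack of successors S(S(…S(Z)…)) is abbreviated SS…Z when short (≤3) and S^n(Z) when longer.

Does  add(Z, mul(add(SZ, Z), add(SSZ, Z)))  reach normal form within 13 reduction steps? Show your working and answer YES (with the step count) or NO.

Answer: YES — reaches normal form SSZ in 11 ≤ 13 steps

Derivation:
  start: add(Z, mul(add(SZ, Z), add(SSZ, Z)))
  step 1: mul(add(SZ, Z), add(SSZ, Z))
  step 2: mul(S(add(Z, Z)), add(SSZ, Z))
  step 3: add(add(SSZ, Z), mul(add(Z, Z), add(SSZ, Z)))
  step 4: add(S(add(SZ, Z)), mul(add(Z, Z), add(SSZ, Z)))
  step 5: S(add(add(SZ, Z), mul(add(Z, Z), add(SSZ, Z))))
  step 6: S(add(S(add(Z, Z)), mul(add(Z, Z), add(SSZ, Z))))
  step 7: S(S(add(add(Z, Z), mul(add(Z, Z), add(SSZ, Z)))))
  step 8: S(S(add(Z, mul(add(Z, Z), add(SSZ, Z)))))
  step 9: S(S(mul(add(Z, Z), add(SSZ, Z))))
  step 10: S(S(mul(Z, add(SSZ, Z))))
  step 11: SSZ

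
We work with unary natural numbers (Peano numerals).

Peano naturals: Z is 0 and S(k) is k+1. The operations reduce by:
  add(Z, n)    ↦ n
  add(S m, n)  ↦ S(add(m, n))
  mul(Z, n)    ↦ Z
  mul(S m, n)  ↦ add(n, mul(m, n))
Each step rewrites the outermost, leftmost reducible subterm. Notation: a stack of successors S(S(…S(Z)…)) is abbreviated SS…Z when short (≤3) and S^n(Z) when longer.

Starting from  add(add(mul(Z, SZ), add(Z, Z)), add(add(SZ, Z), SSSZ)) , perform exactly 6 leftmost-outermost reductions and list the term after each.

Answer: after 6 steps: S(add(add(Z, Z), SSSZ))

Working:
  start: add(add(mul(Z, SZ), add(Z, Z)), add(add(SZ, Z), SSSZ))
  →1  add(add(Z, add(Z, Z)), add(add(SZ, Z), SSSZ))
  →2  add(add(Z, Z), add(add(SZ, Z), SSSZ))
  →3  add(Z, add(add(SZ, Z), SSSZ))
  →4  add(add(SZ, Z), SSSZ)
  →5  add(S(add(Z, Z)), SSSZ)
  →6  S(add(add(Z, Z), SSSZ))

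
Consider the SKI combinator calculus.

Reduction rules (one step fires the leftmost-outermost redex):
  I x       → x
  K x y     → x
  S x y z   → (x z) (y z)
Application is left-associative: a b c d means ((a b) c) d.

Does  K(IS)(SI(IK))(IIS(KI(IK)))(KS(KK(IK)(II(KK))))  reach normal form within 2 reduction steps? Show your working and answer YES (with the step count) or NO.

Answer: NO — after 2 steps the term is S(IIS(KI(IK)))(KS(KK(IK)(II(KK)))), not yet normal

Reduction:
  start: K(IS)(SI(IK))(IIS(KI(IK)))(KS(KK(IK)(II(KK))))
  step 1: IS(IIS(KI(IK)))(KS(KK(IK)(II(KK))))
  step 2: S(IIS(KI(IK)))(KS(KK(IK)(II(KK))))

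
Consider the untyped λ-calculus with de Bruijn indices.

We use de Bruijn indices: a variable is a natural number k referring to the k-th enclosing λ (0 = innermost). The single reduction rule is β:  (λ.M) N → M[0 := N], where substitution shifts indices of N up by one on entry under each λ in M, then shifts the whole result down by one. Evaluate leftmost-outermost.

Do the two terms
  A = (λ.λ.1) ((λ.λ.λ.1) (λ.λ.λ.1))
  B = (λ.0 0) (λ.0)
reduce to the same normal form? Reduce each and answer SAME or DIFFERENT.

Answer: DIFFERENT — A ⇓ λ.λ.λ.1, B ⇓ λ.0

Derivation:
Term A:
  start: (λ.λ.1) ((λ.λ.λ.1) (λ.λ.λ.1))
  [1] λ.(λ.λ.λ.1) (λ.λ.λ.1)
  [2] λ.λ.λ.1

Term B:
  start: (λ.0 0) (λ.0)
  [1] (λ.0) (λ.0)
  [2] λ.0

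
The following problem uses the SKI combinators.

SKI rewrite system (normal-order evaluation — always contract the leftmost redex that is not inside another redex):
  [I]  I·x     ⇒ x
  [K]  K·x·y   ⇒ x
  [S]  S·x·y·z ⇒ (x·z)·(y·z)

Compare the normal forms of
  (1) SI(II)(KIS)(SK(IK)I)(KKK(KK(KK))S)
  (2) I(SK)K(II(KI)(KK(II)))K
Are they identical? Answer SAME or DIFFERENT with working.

Term A:
  start: SI(II)(KIS)(SK(IK)I)(KKK(KK(KK))S)
  [1] I(KIS)(II(KIS))(SK(IK)I)(KKK(KK(KK))S)
  [2] KIS(II(KIS))(SK(IK)I)(KKK(KK(KK))S)
  [3] I(II(KIS))(SK(IK)I)(KKK(KK(KK))S)
  [4] II(KIS)(SK(IK)I)(KKK(KK(KK))S)
  [5] I(KIS)(SK(IK)I)(KKK(KK(KK))S)
  [6] KIS(SK(IK)I)(KKK(KK(KK))S)
  [7] I(SK(IK)I)(KKK(KK(KK))S)
  [8] SK(IK)I(KKK(KK(KK))S)
  [9] KI(IKI)(KKK(KK(KK))S)
  [10] I(KKK(KK(KK))S)
  [11] KKK(KK(KK))S
  [12] K(KK(KK))S
  [13] KK(KK)
  [14] K

Term B:
  start: I(SK)K(II(KI)(KK(II)))K
  [1] SKK(II(KI)(KK(II)))K
  [2] K(II(KI)(KK(II)))(K(II(KI)(KK(II))))K
  [3] II(KI)(KK(II))K
  [4] I(KI)(KK(II))K
  [5] KI(KK(II))K
  [6] IK
  [7] K

Answer: SAME — A ⇓ K, B ⇓ K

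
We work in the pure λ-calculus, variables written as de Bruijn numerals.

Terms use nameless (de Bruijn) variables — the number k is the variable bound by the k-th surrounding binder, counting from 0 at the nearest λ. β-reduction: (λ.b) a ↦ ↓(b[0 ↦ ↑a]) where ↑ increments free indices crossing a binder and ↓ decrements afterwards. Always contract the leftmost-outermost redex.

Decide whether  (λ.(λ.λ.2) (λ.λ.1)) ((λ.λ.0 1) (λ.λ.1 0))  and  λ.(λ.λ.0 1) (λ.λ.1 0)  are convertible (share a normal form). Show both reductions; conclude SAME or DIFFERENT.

Answer: SAME — A ⇓ λ.λ.0 (λ.λ.1 0), B ⇓ λ.λ.0 (λ.λ.1 0)

Derivation:
Term A:
  start: (λ.(λ.λ.2) (λ.λ.1)) ((λ.λ.0 1) (λ.λ.1 0))
  [1] (λ.λ.(λ.λ.0 1) (λ.λ.1 0)) (λ.λ.1)
  [2] λ.(λ.λ.0 1) (λ.λ.1 0)
  [3] λ.λ.0 (λ.λ.1 0)

Term B:
  start: λ.(λ.λ.0 1) (λ.λ.1 0)
  [1] λ.λ.0 (λ.λ.1 0)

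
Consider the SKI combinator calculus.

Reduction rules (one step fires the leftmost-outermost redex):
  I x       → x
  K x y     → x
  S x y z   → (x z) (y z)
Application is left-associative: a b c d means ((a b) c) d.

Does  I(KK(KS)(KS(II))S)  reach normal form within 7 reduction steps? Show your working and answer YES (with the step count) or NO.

Answer: YES — reaches normal form S in 4 ≤ 7 steps

Working:
  start: I(KK(KS)(KS(II))S)
  →1  KK(KS)(KS(II))S
  →2  K(KS(II))S
  →3  KS(II)
  →4  S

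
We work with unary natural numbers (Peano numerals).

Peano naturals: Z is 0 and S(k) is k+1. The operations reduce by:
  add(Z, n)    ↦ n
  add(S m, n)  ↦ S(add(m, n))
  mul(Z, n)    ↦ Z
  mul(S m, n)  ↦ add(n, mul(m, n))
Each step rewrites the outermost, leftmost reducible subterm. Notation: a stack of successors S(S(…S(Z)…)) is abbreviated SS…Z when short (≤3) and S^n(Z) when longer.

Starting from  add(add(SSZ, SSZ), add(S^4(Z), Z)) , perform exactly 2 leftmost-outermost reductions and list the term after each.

Answer: after 2 steps: S(add(add(SZ, SSZ), add(S^4(Z), Z)))

Working:
  start: add(add(SSZ, SSZ), add(S^4(Z), Z))
  →1  add(S(add(SZ, SSZ)), add(S^4(Z), Z))
  →2  S(add(add(SZ, SSZ), add(S^4(Z), Z)))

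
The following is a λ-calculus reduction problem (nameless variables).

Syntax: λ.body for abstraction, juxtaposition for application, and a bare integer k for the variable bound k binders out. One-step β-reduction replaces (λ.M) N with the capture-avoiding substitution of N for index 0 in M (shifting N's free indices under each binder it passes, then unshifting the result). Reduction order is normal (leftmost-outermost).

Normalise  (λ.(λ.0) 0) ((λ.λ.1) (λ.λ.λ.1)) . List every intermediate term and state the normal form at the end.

  start: (λ.(λ.0) 0) ((λ.λ.1) (λ.λ.λ.1))
  [1] (λ.0) ((λ.λ.1) (λ.λ.λ.1))
  [2] (λ.λ.1) (λ.λ.λ.1)
  [3] λ.λ.λ.λ.1

Answer: normal form = λ.λ.λ.λ.1  (in 3 steps)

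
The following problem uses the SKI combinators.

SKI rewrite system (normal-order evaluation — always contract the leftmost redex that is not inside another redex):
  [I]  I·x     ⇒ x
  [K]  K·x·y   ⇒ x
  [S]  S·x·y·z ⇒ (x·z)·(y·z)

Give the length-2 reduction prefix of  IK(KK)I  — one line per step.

  start: IK(KK)I
  [1] K(KK)I
  [2] KK

Answer: after 2 steps: KK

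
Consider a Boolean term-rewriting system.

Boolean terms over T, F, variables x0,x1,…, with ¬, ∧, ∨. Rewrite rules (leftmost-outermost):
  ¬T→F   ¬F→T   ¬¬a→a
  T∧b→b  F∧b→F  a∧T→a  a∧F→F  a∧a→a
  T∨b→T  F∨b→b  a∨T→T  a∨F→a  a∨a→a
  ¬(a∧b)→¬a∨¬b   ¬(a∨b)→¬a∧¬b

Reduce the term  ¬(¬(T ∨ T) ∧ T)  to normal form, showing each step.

Answer: normal form = T  (in 4 steps)

Derivation:
  start: ¬(¬(T ∨ T) ∧ T)
  →1  ¬¬(T ∨ T) ∨ ¬T
  →2  (T ∨ T) ∨ ¬T
  →3  T ∨ ¬T
  →4  T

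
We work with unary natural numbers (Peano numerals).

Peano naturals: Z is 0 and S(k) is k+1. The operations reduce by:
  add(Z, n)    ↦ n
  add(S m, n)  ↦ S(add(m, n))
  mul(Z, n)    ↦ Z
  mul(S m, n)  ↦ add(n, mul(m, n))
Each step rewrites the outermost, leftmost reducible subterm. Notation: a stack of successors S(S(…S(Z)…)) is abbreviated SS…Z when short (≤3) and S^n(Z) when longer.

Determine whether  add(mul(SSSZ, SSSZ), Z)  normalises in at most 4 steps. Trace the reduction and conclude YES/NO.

Answer: NO — after 4 steps the term is S(add(S(add(SZ, mul(SSZ, SSSZ))), Z)), not yet normal

Reduction:
  start: add(mul(SSSZ, SSSZ), Z)
  →1  add(add(SSSZ, mul(SSZ, SSSZ)), Z)
  →2  add(S(add(SSZ, mul(SSZ, SSSZ))), Z)
  →3  S(add(add(SSZ, mul(SSZ, SSSZ)), Z))
  →4  S(add(S(add(SZ, mul(SSZ, SSSZ))), Z))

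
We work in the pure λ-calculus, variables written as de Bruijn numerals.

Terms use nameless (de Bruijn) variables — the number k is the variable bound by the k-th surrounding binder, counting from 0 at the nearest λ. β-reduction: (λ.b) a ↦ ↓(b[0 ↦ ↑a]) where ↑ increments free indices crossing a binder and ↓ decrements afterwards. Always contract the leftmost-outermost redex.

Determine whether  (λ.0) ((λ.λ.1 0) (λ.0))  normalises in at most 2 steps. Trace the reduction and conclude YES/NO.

Answer: NO — after 2 steps the term is λ.(λ.0) 0, not yet normal

Working:
  start: (λ.0) ((λ.λ.1 0) (λ.0))
  step 1: (λ.λ.1 0) (λ.0)
  step 2: λ.(λ.0) 0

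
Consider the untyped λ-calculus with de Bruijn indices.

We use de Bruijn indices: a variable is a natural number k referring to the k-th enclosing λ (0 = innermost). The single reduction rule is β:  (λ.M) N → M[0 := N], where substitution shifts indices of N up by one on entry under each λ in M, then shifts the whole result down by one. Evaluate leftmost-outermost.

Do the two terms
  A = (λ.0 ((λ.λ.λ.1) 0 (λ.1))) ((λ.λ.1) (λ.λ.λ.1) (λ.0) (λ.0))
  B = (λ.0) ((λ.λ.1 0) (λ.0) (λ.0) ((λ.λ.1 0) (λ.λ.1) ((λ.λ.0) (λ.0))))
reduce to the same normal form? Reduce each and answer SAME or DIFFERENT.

Term A:
  start: (λ.0 ((λ.λ.λ.1) 0 (λ.1))) ((λ.λ.1) (λ.λ.λ.1) (λ.0) (λ.0))
  step 1: (λ.λ.1) (λ.λ.λ.1) (λ.0) (λ.0) ((λ.λ.λ.1) ((λ.λ.1) (λ.λ.λ.1) (λ.0) (λ.0)) (λ.(λ.λ.1) (λ.λ.λ.1) (λ.0) (λ.0)))
  step 2: (λ.λ.λ.λ.1) (λ.0) (λ.0) ((λ.λ.λ.1) ((λ.λ.1) (λ.λ.λ.1) (λ.0) (λ.0)) (λ.(λ.λ.1) (λ.λ.λ.1) (λ.0) (λ.0)))
  step 3: (λ.λ.λ.1) (λ.0) ((λ.λ.λ.1) ((λ.λ.1) (λ.λ.λ.1) (λ.0) (λ.0)) (λ.(λ.λ.1) (λ.λ.λ.1) (λ.0) (λ.0)))
  step 4: (λ.λ.1) ((λ.λ.λ.1) ((λ.λ.1) (λ.λ.λ.1) (λ.0) (λ.0)) (λ.(λ.λ.1) (λ.λ.λ.1) (λ.0) (λ.0)))
  step 5: λ.(λ.λ.λ.1) ((λ.λ.1) (λ.λ.λ.1) (λ.0) (λ.0)) (λ.(λ.λ.1) (λ.λ.λ.1) (λ.0) (λ.0))
  step 6: λ.(λ.λ.1) (λ.(λ.λ.1) (λ.λ.λ.1) (λ.0) (λ.0))
  step 7: λ.λ.λ.(λ.λ.1) (λ.λ.λ.1) (λ.0) (λ.0)
  step 8: λ.λ.λ.(λ.λ.λ.λ.1) (λ.0) (λ.0)
  step 9: λ.λ.λ.(λ.λ.λ.1) (λ.0)
  step 10: λ.λ.λ.λ.λ.1

Term B:
  start: (λ.0) ((λ.λ.1 0) (λ.0) (λ.0) ((λ.λ.1 0) (λ.λ.1) ((λ.λ.0) (λ.0))))
  step 1: (λ.λ.1 0) (λ.0) (λ.0) ((λ.λ.1 0) (λ.λ.1) ((λ.λ.0) (λ.0)))
  step 2: (λ.(λ.0) 0) (λ.0) ((λ.λ.1 0) (λ.λ.1) ((λ.λ.0) (λ.0)))
  step 3: (λ.0) (λ.0) ((λ.λ.1 0) (λ.λ.1) ((λ.λ.0) (λ.0)))
  step 4: (λ.0) ((λ.λ.1 0) (λ.λ.1) ((λ.λ.0) (λ.0)))
  step 5: (λ.λ.1 0) (λ.λ.1) ((λ.λ.0) (λ.0))
  step 6: (λ.(λ.λ.1) 0) ((λ.λ.0) (λ.0))
  step 7: (λ.λ.1) ((λ.λ.0) (λ.0))
  step 8: λ.(λ.λ.0) (λ.0)
  step 9: λ.λ.0

Answer: DIFFERENT — A ⇓ λ.λ.λ.λ.λ.1, B ⇓ λ.λ.0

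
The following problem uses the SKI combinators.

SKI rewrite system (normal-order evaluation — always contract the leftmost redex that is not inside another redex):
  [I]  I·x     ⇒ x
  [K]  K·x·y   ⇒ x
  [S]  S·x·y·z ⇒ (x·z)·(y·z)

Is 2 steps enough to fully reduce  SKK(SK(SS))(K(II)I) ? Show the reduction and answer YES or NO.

  start: SKK(SK(SS))(K(II)I)
  [1] K(SK(SS))(K(SK(SS)))(K(II)I)
  [2] SK(SS)(K(II)I)

Answer: NO — after 2 steps the term is SK(SS)(K(II)I), not yet normal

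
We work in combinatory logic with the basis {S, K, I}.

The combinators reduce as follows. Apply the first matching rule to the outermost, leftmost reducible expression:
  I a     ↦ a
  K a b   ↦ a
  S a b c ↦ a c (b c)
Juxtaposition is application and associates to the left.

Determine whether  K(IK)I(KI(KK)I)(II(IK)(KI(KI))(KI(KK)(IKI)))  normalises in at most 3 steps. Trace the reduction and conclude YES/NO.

  start: K(IK)I(KI(KK)I)(II(IK)(KI(KI))(KI(KK)(IKI)))
  →1  IK(KI(KK)I)(II(IK)(KI(KI))(KI(KK)(IKI)))
  →2  K(KI(KK)I)(II(IK)(KI(KI))(KI(KK)(IKI)))
  →3  KI(KK)I

Answer: NO — after 3 steps the term is KI(KK)I, not yet normal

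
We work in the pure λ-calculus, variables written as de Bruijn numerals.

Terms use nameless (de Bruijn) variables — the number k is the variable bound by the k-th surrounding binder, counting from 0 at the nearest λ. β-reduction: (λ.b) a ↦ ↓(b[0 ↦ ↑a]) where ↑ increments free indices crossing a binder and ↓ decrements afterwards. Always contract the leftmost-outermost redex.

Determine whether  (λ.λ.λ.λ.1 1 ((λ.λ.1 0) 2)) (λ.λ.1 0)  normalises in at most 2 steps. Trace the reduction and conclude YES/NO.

Answer: YES — reaches normal form λ.λ.λ.1 1 (λ.3 0) in 2 ≤ 2 steps

Reduction:
  start: (λ.λ.λ.λ.1 1 ((λ.λ.1 0) 2)) (λ.λ.1 0)
  step 1: λ.λ.λ.1 1 ((λ.λ.1 0) 2)
  step 2: λ.λ.λ.1 1 (λ.3 0)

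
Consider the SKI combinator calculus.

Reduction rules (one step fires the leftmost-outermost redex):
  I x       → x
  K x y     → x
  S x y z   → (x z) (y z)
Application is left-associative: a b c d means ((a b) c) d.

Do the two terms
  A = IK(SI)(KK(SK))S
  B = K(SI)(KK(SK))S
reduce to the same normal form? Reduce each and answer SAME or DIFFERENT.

Term A:
  start: IK(SI)(KK(SK))S
  →1  K(SI)(KK(SK))S
  →2  SIS

Term B:
  start: K(SI)(KK(SK))S
  →1  SIS

Answer: SAME — A ⇓ SIS, B ⇓ SIS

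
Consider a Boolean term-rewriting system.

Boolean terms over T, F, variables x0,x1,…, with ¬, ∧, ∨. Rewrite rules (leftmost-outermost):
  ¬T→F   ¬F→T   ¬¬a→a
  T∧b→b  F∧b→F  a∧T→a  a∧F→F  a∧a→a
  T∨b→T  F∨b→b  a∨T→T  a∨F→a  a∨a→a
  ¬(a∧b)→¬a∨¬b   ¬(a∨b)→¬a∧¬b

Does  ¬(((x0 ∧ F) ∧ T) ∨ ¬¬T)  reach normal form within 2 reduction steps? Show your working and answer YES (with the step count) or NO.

  start: ¬(((x0 ∧ F) ∧ T) ∨ ¬¬T)
  →1  ¬((x0 ∧ F) ∧ T) ∧ ¬¬¬T
  →2  (¬(x0 ∧ F) ∨ ¬T) ∧ ¬¬¬T

Answer: NO — after 2 steps the term is (¬(x0 ∧ F) ∨ ¬T) ∧ ¬¬¬T, not yet normal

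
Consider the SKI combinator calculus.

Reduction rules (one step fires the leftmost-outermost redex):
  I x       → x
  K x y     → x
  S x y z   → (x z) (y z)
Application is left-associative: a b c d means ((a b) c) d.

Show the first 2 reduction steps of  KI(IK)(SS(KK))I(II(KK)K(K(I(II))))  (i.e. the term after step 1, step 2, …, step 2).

Answer: after 2 steps: SS(KK)I(II(KK)K(K(I(II))))

Working:
  start: KI(IK)(SS(KK))I(II(KK)K(K(I(II))))
  [1] I(SS(KK))I(II(KK)K(K(I(II))))
  [2] SS(KK)I(II(KK)K(K(I(II))))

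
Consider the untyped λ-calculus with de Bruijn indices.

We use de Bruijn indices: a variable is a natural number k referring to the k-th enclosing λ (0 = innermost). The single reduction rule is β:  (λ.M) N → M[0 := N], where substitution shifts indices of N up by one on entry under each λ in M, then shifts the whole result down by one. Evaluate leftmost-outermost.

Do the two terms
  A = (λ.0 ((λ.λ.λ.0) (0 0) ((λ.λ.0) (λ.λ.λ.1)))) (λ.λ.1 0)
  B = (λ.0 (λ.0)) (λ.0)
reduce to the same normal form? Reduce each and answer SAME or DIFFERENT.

Answer: SAME — A ⇓ λ.0, B ⇓ λ.0

Reduction:
Term A:
  start: (λ.0 ((λ.λ.λ.0) (0 0) ((λ.λ.0) (λ.λ.λ.1)))) (λ.λ.1 0)
  →1  (λ.λ.1 0) ((λ.λ.λ.0) ((λ.λ.1 0) (λ.λ.1 0)) ((λ.λ.0) (λ.λ.λ.1)))
  →2  λ.(λ.λ.λ.0) ((λ.λ.1 0) (λ.λ.1 0)) ((λ.λ.0) (λ.λ.λ.1)) 0
  →3  λ.(λ.λ.0) ((λ.λ.0) (λ.λ.λ.1)) 0
  →4  λ.(λ.0) 0
  →5  λ.0

Term B:
  start: (λ.0 (λ.0)) (λ.0)
  →1  (λ.0) (λ.0)
  →2  λ.0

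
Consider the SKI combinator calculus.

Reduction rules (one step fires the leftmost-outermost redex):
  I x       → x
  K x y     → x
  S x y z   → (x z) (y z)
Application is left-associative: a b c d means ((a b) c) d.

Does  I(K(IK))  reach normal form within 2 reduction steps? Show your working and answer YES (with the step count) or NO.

Answer: YES — reaches normal form KK in 2 ≤ 2 steps

Reduction:
  start: I(K(IK))
  step 1: K(IK)
  step 2: KK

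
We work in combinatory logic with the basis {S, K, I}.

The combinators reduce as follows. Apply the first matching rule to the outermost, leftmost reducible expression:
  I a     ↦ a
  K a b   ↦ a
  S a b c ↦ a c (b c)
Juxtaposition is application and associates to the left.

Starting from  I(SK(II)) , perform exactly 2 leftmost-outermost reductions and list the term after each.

Answer: after 2 steps: SKI

Reduction:
  start: I(SK(II))
  →1  SK(II)
  →2  SKI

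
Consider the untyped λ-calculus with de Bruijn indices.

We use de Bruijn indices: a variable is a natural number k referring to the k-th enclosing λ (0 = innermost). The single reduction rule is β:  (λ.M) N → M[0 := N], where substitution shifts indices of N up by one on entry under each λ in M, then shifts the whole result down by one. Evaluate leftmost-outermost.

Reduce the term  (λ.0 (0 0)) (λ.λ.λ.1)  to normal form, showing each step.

Answer: normal form = λ.λ.1  (in 2 steps)

Working:
  start: (λ.0 (0 0)) (λ.λ.λ.1)
  [1] (λ.λ.λ.1) ((λ.λ.λ.1) (λ.λ.λ.1))
  [2] λ.λ.1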